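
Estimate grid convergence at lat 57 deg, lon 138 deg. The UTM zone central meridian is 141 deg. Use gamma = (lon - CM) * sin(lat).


gamma = (138 - 141) * sin(57) = -3 * 0.838671 = -2.516 degrees

-2.516 degrees


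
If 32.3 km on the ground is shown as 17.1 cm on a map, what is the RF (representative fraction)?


ground = 32.3 km = 3230000 cm; RF denominator = ground / map = 3230000 / 17.1 ≈ 188889; RF = 1:188889

1:188889


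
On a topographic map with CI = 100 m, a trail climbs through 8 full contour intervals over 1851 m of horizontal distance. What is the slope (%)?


elevation change = 8 * 100 = 800 m
slope = 800 / 1851 * 100 = 43.2%

43.2%


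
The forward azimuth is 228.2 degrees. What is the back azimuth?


back azimuth = (228.2 + 180) mod 360 = 48.2 degrees

48.2 degrees


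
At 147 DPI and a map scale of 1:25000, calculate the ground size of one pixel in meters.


pixel_cm = 2.54 / 147 ≈ 0.017279 cm
ground = pixel_cm * 25000 / 100 = 2.54 * 25000 / (147 * 100) = 63500 / 14700 ≈ 4.32 m

4.32 m


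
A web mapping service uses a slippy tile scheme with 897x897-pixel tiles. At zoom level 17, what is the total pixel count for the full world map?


tiles per axis = 2^17 = 131072
total tiles = 131072^2 = 17179869184
pixels per axis = 131072 * 897 = 117571584
total pixels = 117571584^2 = 13823077364269056

13823077364269056 pixels


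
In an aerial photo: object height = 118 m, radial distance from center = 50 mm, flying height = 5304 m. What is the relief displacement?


d = h * r / H = 118 * 50 / 5304 = 1.11 mm

1.11 mm


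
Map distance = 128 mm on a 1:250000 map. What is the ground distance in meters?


ground = 128 mm * 250000 / 1000 = 32000.0 m

32000.0 m


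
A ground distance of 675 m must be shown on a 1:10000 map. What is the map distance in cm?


map_cm = 675 * 100 / 10000 = 6.75 cm

6.75 cm


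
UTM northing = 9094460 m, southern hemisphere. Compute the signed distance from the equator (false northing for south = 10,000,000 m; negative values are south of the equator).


For southern: actual = 9094460 - 10000000 = -905540 m

-905540 m


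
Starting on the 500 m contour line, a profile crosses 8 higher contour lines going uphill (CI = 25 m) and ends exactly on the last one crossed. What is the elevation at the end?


elevation = 500 + 8 * 25 = 700 m

700 m


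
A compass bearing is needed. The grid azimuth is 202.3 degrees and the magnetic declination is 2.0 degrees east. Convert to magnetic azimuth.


magnetic azimuth = grid azimuth - declination (east +ve)
mag_az = 202.3 - 2.0 = 200.3 degrees

200.3 degrees


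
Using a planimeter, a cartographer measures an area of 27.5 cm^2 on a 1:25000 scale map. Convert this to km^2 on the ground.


ground_area = 27.5 * (25000/100)^2 = 1718750.0 m^2 = 1.71875 km^2 ≈ 1.719 km^2

1.719 km^2


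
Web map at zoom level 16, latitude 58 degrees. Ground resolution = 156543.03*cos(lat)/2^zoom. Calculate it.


res = 156543.03 * cos(58) / 2^16 = 156543.03 * 0.52991926 / 65536 = 1.27 m/pixel

1.27 m/pixel


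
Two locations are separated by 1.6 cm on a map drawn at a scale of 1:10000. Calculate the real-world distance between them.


ground = 1.6 cm * 10000 / 100 = 160.0 m

160.0 m


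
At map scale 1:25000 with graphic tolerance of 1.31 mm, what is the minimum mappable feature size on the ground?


ground = 1.31 mm * 25000 / 1000 = 32.75 m

32.75 m


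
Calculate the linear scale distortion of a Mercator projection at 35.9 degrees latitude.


SF = 1 / cos(35.9) = 1 / 0.810042 = 1.235

1.235


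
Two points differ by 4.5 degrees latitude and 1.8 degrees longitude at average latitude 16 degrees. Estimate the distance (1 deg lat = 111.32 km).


dlat_km = 4.5 * 111.32 = 500.94
dlon_km = 1.8 * 111.32 * cos(16) ≈ 192.614
dist = sqrt(500.94^2 + 192.614^2) ≈ 536.7 km

536.7 km


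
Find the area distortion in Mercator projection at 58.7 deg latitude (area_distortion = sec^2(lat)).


area_distortion = 1/cos^2(58.7) = 3.705

3.705


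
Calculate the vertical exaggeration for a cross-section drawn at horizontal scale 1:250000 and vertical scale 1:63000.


VE = horizontal_scale / vertical_scale = 250000 / 63000 ≈ 4.0

4.0x


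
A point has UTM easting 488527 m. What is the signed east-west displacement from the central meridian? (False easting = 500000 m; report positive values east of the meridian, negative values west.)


displacement = 488527 - 500000 = -11473 m

-11473 m


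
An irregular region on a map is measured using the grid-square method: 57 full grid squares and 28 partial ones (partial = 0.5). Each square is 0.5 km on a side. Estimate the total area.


effective squares = 57 + 28 * 0.5 = 71.0
area = 71.0 * 0.25 = 17.75 km^2

17.75 km^2


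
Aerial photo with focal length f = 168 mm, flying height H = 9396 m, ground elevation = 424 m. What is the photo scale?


scale = f / (H - h) = 168 mm / 8972 m = 168 / 8972000 = 1:53405

1:53405


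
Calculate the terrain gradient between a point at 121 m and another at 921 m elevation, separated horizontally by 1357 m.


gradient = (921 - 121) / 1357 = 800 / 1357 = 0.5895

0.5895


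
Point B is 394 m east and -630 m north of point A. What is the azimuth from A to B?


az = atan2(394, -630) = 148.0 deg
adjusted to 0-360: 148.0 degrees

148.0 degrees


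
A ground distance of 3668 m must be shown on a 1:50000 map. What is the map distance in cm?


map_cm = 3668 * 100 / 50000 = 7.336 cm ≈ 7.34 cm

7.34 cm


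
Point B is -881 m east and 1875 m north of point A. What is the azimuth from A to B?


az = atan2(-881, 1875) = -25.2 deg
adjusted to 0-360: 334.8 degrees

334.8 degrees


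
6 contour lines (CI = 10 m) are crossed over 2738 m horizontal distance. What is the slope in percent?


elevation change = 6 * 10 = 60 m
slope = 60 / 2738 * 100 = 2.2%

2.2%


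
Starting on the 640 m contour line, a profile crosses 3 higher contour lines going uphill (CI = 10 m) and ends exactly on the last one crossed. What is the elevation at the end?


elevation = 640 + 3 * 10 = 670 m

670 m


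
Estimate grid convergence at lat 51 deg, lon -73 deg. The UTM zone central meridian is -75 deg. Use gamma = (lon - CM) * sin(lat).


gamma = (-73 - -75) * sin(51) = 2 * 0.777146 = 1.554 degrees

1.554 degrees


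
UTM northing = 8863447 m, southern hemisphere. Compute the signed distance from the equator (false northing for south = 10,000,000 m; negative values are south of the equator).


For southern: actual = 8863447 - 10000000 = -1136553 m

-1136553 m


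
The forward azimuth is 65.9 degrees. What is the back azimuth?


back azimuth = (65.9 + 180) mod 360 = 245.9 degrees

245.9 degrees


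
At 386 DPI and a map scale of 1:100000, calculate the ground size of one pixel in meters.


pixel_cm = 2.54 / 386 ≈ 0.00658 cm
ground = pixel_cm * 100000 / 100 = 2.54 * 100000 / (386 * 100) = 254000 / 38600 ≈ 6.58 m

6.58 m


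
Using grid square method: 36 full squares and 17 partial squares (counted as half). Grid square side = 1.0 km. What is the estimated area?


effective squares = 36 + 17 * 0.5 = 44.5
area = 44.5 * 1.0 = 44.5 km^2

44.5 km^2


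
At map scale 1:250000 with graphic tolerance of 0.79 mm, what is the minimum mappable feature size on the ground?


ground = 0.79 mm * 250000 / 1000 = 197.5 m

197.5 m


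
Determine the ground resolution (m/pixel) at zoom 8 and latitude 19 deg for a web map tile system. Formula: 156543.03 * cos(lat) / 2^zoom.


res = 156543.03 * cos(19) / 2^8 = 156543.03 * 0.94551858 / 256 = 578.18 m/pixel

578.18 m/pixel


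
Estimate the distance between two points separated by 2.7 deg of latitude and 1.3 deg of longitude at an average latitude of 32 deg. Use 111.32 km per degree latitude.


dlat_km = 2.7 * 111.32 = 300.564
dlon_km = 1.3 * 111.32 * cos(32) ≈ 122.726
dist = sqrt(300.564^2 + 122.726^2) ≈ 324.7 km

324.7 km


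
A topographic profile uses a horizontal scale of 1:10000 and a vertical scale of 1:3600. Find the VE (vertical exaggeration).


VE = horizontal_scale / vertical_scale = 10000 / 3600 ≈ 2.8

2.8x


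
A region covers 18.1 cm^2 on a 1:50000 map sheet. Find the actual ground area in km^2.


ground_area = 18.1 * (50000/100)^2 = 4525000.0 m^2 = 4.525 km^2

4.525 km^2


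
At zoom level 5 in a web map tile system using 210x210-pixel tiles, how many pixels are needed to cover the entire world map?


tiles per axis = 2^5 = 32
total tiles = 32^2 = 1024
pixels per axis = 32 * 210 = 6720
total pixels = 6720^2 = 45158400

45158400 pixels


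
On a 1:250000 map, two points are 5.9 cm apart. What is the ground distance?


ground = 5.9 cm * 250000 / 100 = 14750.0 m = 14.75 km

14.75 km


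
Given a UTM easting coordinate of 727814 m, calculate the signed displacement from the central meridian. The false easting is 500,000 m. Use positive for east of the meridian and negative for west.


displacement = 727814 - 500000 = 227814 m

227814 m


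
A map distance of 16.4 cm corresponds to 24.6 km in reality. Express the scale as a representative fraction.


ground = 24.6 km = 2460000 cm; RF denominator = ground / map = 2460000 / 16.4 = 150000; RF = 1:150000

1:150000


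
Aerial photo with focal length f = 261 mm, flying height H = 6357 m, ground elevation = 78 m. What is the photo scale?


scale = f / (H - h) = 261 mm / 6279 m = 261 / 6279000 = 1:24057

1:24057


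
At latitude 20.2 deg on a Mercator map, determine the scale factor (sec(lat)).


SF = 1 / cos(20.2) = 1 / 0.938493 = 1.066

1.066


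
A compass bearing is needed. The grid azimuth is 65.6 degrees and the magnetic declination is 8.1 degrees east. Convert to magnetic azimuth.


magnetic azimuth = grid azimuth - declination (east +ve)
mag_az = 65.6 - 8.1 = 57.5 degrees

57.5 degrees


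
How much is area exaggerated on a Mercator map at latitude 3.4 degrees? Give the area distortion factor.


area_distortion = 1/cos^2(3.4) = 1.004

1.004


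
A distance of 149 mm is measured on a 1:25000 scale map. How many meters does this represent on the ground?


ground = 149 mm * 25000 / 1000 = 3725.0 m

3725.0 m


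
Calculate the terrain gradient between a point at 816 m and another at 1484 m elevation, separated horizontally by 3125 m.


gradient = (1484 - 816) / 3125 = 668 / 3125 = 0.2138

0.2138


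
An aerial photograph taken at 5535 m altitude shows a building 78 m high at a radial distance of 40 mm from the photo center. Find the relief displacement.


d = h * r / H = 78 * 40 / 5535 = 0.56 mm

0.56 mm


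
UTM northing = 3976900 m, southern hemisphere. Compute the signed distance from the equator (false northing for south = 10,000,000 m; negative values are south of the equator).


For southern: actual = 3976900 - 10000000 = -6023100 m

-6023100 m


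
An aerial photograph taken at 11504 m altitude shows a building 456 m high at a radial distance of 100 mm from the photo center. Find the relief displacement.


d = h * r / H = 456 * 100 / 11504 = 3.96 mm

3.96 mm


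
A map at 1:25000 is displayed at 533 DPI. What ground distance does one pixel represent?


pixel_cm = 2.54 / 533 ≈ 0.004765 cm
ground = pixel_cm * 25000 / 100 = 2.54 * 25000 / (533 * 100) = 63500 / 53300 ≈ 1.19 m

1.19 m


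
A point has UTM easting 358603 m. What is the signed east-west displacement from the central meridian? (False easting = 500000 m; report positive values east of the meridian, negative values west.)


displacement = 358603 - 500000 = -141397 m

-141397 m


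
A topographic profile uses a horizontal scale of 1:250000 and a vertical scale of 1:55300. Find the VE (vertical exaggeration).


VE = horizontal_scale / vertical_scale = 250000 / 55300 ≈ 4.5

4.5x


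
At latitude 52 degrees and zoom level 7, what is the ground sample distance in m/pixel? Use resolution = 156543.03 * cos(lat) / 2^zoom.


res = 156543.03 * cos(52) / 2^7 = 156543.03 * 0.61566148 / 128 = 752.95 m/pixel

752.95 m/pixel


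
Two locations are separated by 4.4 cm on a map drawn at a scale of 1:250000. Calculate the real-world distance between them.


ground = 4.4 cm * 250000 / 100 = 11000.0 m = 11.0 km

11.0 km


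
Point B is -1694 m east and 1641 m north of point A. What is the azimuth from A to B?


az = atan2(-1694, 1641) = -45.9 deg
adjusted to 0-360: 314.1 degrees

314.1 degrees


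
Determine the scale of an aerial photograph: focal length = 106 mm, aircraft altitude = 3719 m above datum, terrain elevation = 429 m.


scale = f / (H - h) = 106 mm / 3290 m = 106 / 3290000 = 1:31038

1:31038


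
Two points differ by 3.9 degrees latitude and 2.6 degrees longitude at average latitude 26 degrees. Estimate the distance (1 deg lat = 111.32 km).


dlat_km = 3.9 * 111.32 = 434.148
dlon_km = 2.6 * 111.32 * cos(26) ≈ 260.14
dist = sqrt(434.148^2 + 260.14^2) ≈ 506.1 km

506.1 km


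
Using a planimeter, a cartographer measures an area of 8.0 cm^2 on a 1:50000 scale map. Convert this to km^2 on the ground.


ground_area = 8.0 * (50000/100)^2 = 2000000.0 m^2 = 2.0 km^2

2.0 km^2


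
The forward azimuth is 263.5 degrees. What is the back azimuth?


back azimuth = (263.5 + 180) mod 360 = 83.5 degrees

83.5 degrees


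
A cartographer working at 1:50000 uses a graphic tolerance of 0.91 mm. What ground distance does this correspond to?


ground = 0.91 mm * 50000 / 1000 = 45.5 m

45.5 m


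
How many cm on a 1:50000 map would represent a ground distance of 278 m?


map_cm = 278 * 100 / 50000 = 0.556 cm ≈ 0.56 cm

0.56 cm


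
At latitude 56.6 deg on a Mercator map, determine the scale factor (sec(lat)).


SF = 1 / cos(56.6) = 1 / 0.550481 = 1.817

1.817


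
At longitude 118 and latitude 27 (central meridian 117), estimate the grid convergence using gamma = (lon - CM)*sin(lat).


gamma = (118 - 117) * sin(27) = 1 * 0.45399 = 0.454 degrees

0.454 degrees


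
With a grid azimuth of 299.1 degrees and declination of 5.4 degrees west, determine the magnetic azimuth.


magnetic azimuth = grid azimuth - declination (east +ve)
mag_az = 299.1 - -5.4 = 304.5 degrees

304.5 degrees


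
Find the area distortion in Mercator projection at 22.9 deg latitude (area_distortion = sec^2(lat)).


area_distortion = 1/cos^2(22.9) = 1.178

1.178


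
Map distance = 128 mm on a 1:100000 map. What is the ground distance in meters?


ground = 128 mm * 100000 / 1000 = 12800.0 m

12800.0 m


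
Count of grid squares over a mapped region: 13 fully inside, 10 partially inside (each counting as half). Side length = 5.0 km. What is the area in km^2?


effective squares = 13 + 10 * 0.5 = 18.0
area = 18.0 * 25.0 = 450.0 km^2

450.0 km^2


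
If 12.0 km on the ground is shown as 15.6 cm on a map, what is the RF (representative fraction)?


ground = 12.0 km = 1200000 cm; RF denominator = ground / map = 1200000 / 15.6 ≈ 76923; RF = 1:76923

1:76923


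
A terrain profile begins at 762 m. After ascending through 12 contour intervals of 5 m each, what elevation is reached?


elevation = 762 + 12 * 5 = 822 m

822 m


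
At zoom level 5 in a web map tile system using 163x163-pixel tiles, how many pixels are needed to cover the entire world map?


tiles per axis = 2^5 = 32
total tiles = 32^2 = 1024
pixels per axis = 32 * 163 = 5216
total pixels = 5216^2 = 27206656

27206656 pixels


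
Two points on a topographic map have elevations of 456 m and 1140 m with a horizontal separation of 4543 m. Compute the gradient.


gradient = (1140 - 456) / 4543 = 684 / 4543 = 0.1506

0.1506


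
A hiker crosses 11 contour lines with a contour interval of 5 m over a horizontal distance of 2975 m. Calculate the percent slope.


elevation change = 11 * 5 = 55 m
slope = 55 / 2975 * 100 = 1.8%

1.8%


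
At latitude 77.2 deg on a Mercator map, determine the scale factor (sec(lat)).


SF = 1 / cos(77.2) = 1 / 0.221548 = 4.514

4.514


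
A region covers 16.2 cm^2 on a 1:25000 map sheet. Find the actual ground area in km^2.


ground_area = 16.2 * (25000/100)^2 = 1012500.0 m^2 = 1.0125 km^2 ≈ 1.013 km^2

1.013 km^2


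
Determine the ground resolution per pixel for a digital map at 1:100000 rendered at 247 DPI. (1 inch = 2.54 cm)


pixel_cm = 2.54 / 247 ≈ 0.010283 cm
ground = pixel_cm * 100000 / 100 = 2.54 * 100000 / (247 * 100) = 254000 / 24700 ≈ 10.28 m

10.28 m


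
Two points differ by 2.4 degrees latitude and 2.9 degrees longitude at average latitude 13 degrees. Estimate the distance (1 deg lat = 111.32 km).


dlat_km = 2.4 * 111.32 = 267.168
dlon_km = 2.9 * 111.32 * cos(13) ≈ 314.554
dist = sqrt(267.168^2 + 314.554^2) ≈ 412.7 km

412.7 km


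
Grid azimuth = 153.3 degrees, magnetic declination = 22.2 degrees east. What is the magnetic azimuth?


magnetic azimuth = grid azimuth - declination (east +ve)
mag_az = 153.3 - 22.2 = 131.1 degrees

131.1 degrees


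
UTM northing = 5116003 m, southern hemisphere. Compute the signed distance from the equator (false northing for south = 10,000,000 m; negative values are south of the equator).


For southern: actual = 5116003 - 10000000 = -4883997 m

-4883997 m


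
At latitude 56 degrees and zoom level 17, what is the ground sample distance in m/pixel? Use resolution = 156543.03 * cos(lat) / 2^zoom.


res = 156543.03 * cos(56) / 2^17 = 156543.03 * 0.5591929 / 131072 = 0.67 m/pixel

0.67 m/pixel


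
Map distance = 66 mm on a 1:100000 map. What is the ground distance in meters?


ground = 66 mm * 100000 / 1000 = 6600.0 m

6600.0 m


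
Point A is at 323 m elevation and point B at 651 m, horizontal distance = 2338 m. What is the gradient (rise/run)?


gradient = (651 - 323) / 2338 = 328 / 2338 = 0.1403

0.1403


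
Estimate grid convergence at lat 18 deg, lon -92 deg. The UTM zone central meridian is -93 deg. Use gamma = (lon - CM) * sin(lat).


gamma = (-92 - -93) * sin(18) = 1 * 0.309017 = 0.309 degrees

0.309 degrees


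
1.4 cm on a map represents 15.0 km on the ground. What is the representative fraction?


ground = 15.0 km = 1500000 cm; RF denominator = ground / map = 1500000 / 1.4 ≈ 1071429; RF = 1:1071429

1:1071429


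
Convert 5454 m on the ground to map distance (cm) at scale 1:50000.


map_cm = 5454 * 100 / 50000 = 10.908 cm ≈ 10.91 cm

10.91 cm


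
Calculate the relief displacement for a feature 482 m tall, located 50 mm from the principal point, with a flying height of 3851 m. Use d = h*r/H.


d = h * r / H = 482 * 50 / 3851 = 6.26 mm

6.26 mm


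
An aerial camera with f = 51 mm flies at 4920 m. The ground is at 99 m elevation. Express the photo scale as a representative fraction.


scale = f / (H - h) = 51 mm / 4821 m = 51 / 4821000 = 1:94529

1:94529


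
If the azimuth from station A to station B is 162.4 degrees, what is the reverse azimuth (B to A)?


back azimuth = (162.4 + 180) mod 360 = 342.4 degrees

342.4 degrees


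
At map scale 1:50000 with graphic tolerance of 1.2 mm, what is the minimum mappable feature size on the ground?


ground = 1.2 mm * 50000 / 1000 = 60.0 m

60.0 m


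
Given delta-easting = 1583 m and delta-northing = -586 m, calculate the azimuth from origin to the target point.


az = atan2(1583, -586) = 110.3 deg
adjusted to 0-360: 110.3 degrees

110.3 degrees


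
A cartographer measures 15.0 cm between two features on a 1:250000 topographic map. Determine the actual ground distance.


ground = 15.0 cm * 250000 / 100 = 37500.0 m = 37.5 km

37.5 km


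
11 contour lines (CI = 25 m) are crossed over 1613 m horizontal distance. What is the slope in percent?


elevation change = 11 * 25 = 275 m
slope = 275 / 1613 * 100 = 17.0%

17.0%


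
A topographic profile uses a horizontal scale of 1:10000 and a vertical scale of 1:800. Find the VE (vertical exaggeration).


VE = horizontal_scale / vertical_scale = 10000 / 800 = 12.5

12.5x


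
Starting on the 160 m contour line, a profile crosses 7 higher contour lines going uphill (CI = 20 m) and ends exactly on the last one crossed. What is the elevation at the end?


elevation = 160 + 7 * 20 = 300 m

300 m


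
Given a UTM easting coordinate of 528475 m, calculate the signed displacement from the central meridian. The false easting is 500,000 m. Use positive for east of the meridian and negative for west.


displacement = 528475 - 500000 = 28475 m

28475 m


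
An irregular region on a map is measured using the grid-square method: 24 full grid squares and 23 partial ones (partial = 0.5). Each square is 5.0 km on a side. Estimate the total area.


effective squares = 24 + 23 * 0.5 = 35.5
area = 35.5 * 25.0 = 887.5 km^2

887.5 km^2


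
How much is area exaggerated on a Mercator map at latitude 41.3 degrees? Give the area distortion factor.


area_distortion = 1/cos^2(41.3) = 1.772

1.772


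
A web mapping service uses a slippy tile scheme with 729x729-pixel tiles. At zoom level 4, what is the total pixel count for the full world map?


tiles per axis = 2^4 = 16
total tiles = 16^2 = 256
pixels per axis = 16 * 729 = 11664
total pixels = 11664^2 = 136048896

136048896 pixels


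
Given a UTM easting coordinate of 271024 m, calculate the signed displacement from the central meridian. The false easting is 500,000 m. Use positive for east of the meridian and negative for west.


displacement = 271024 - 500000 = -228976 m

-228976 m


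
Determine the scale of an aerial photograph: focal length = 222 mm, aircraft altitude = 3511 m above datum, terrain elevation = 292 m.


scale = f / (H - h) = 222 mm / 3219 m = 222 / 3219000 = 1:14500

1:14500


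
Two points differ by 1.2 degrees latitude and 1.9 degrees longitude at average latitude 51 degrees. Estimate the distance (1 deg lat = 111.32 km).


dlat_km = 1.2 * 111.32 = 133.584
dlon_km = 1.9 * 111.32 * cos(51) ≈ 133.106
dist = sqrt(133.584^2 + 133.106^2) ≈ 188.6 km

188.6 km


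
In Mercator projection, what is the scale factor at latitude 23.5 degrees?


SF = 1 / cos(23.5) = 1 / 0.91706 = 1.09

1.09


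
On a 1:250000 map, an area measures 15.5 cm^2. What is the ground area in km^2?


ground_area = 15.5 * (250000/100)^2 = 96875000.0 m^2 = 96.875 km^2

96.875 km^2


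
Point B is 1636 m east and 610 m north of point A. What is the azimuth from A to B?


az = atan2(1636, 610) = 69.6 deg
adjusted to 0-360: 69.6 degrees

69.6 degrees


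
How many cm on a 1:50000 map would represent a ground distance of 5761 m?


map_cm = 5761 * 100 / 50000 = 11.522 cm ≈ 11.52 cm

11.52 cm


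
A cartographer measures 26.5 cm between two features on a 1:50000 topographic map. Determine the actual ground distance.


ground = 26.5 cm * 50000 / 100 = 13250.0 m = 13.25 km

13.25 km


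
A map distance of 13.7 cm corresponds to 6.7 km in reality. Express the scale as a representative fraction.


ground = 6.7 km = 670000 cm; RF denominator = ground / map = 670000 / 13.7 ≈ 48905; RF = 1:48905

1:48905


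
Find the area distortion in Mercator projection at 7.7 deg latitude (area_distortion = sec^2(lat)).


area_distortion = 1/cos^2(7.7) = 1.018

1.018


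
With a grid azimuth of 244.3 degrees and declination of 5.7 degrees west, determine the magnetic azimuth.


magnetic azimuth = grid azimuth - declination (east +ve)
mag_az = 244.3 - -5.7 = 250.0 degrees

250.0 degrees


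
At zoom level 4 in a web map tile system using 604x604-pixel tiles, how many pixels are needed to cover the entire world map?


tiles per axis = 2^4 = 16
total tiles = 16^2 = 256
pixels per axis = 16 * 604 = 9664
total pixels = 9664^2 = 93392896

93392896 pixels


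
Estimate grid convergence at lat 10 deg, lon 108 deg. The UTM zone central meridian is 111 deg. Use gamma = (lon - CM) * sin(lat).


gamma = (108 - 111) * sin(10) = -3 * 0.173648 = -0.521 degrees

-0.521 degrees


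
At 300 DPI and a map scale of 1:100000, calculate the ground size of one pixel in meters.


pixel_cm = 2.54 / 300 ≈ 0.008467 cm
ground = pixel_cm * 100000 / 100 = 2.54 * 100000 / (300 * 100) = 254000 / 30000 ≈ 8.47 m

8.47 m


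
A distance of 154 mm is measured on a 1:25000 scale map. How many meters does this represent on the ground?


ground = 154 mm * 25000 / 1000 = 3850.0 m

3850.0 m


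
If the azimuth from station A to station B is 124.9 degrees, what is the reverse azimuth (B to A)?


back azimuth = (124.9 + 180) mod 360 = 304.9 degrees

304.9 degrees


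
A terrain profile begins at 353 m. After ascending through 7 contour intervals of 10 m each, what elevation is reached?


elevation = 353 + 7 * 10 = 423 m

423 m


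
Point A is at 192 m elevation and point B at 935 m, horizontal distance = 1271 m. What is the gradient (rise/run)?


gradient = (935 - 192) / 1271 = 743 / 1271 = 0.5846

0.5846


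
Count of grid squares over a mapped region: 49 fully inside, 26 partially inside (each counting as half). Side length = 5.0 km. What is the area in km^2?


effective squares = 49 + 26 * 0.5 = 62.0
area = 62.0 * 25.0 = 1550.0 km^2

1550.0 km^2


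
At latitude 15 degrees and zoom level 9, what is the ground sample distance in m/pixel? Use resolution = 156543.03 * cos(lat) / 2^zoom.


res = 156543.03 * cos(15) / 2^9 = 156543.03 * 0.96592583 / 512 = 295.33 m/pixel

295.33 m/pixel


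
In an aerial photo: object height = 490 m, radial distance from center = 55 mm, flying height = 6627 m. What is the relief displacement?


d = h * r / H = 490 * 55 / 6627 = 4.07 mm

4.07 mm


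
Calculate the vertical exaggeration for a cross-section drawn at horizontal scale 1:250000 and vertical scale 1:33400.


VE = horizontal_scale / vertical_scale = 250000 / 33400 ≈ 7.5

7.5x


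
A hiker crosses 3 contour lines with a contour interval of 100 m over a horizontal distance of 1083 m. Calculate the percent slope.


elevation change = 3 * 100 = 300 m
slope = 300 / 1083 * 100 = 27.7%

27.7%


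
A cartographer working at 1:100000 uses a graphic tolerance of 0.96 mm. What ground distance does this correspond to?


ground = 0.96 mm * 100000 / 1000 = 96.0 m

96.0 m


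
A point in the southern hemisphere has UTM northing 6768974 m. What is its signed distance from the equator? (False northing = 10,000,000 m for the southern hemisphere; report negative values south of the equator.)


For southern: actual = 6768974 - 10000000 = -3231026 m

-3231026 m


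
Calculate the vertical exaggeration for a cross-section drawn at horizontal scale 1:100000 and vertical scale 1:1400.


VE = horizontal_scale / vertical_scale = 100000 / 1400 ≈ 71.4

71.4x


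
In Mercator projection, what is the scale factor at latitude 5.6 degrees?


SF = 1 / cos(5.6) = 1 / 0.995227 = 1.005

1.005


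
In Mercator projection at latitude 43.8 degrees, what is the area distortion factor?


area_distortion = 1/cos^2(43.8) = 1.92

1.92


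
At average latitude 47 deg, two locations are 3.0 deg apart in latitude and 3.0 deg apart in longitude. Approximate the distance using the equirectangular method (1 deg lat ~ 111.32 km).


dlat_km = 3.0 * 111.32 = 333.96
dlon_km = 3.0 * 111.32 * cos(47) ≈ 227.76
dist = sqrt(333.96^2 + 227.76^2) ≈ 404.2 km

404.2 km


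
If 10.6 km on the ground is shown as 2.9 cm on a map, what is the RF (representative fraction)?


ground = 10.6 km = 1060000 cm; RF denominator = ground / map = 1060000 / 2.9 ≈ 365517; RF = 1:365517

1:365517


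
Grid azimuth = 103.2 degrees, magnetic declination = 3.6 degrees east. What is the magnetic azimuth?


magnetic azimuth = grid azimuth - declination (east +ve)
mag_az = 103.2 - 3.6 = 99.6 degrees

99.6 degrees


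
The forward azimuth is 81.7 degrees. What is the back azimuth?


back azimuth = (81.7 + 180) mod 360 = 261.7 degrees

261.7 degrees


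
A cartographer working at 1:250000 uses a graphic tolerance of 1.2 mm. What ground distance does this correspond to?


ground = 1.2 mm * 250000 / 1000 = 300.0 m

300.0 m


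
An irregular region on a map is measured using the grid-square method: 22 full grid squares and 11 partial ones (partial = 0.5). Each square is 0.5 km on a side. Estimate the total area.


effective squares = 22 + 11 * 0.5 = 27.5
area = 27.5 * 0.25 = 6.875 km^2

6.875 km^2


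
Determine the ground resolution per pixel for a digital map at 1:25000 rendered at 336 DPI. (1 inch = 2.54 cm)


pixel_cm = 2.54 / 336 ≈ 0.00756 cm
ground = pixel_cm * 25000 / 100 = 2.54 * 25000 / (336 * 100) = 63500 / 33600 ≈ 1.89 m

1.89 m


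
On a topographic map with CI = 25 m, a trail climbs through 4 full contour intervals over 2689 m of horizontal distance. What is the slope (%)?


elevation change = 4 * 25 = 100 m
slope = 100 / 2689 * 100 = 3.7%

3.7%


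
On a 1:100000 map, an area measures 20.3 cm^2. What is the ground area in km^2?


ground_area = 20.3 * (100000/100)^2 = 20300000.0 m^2 = 20.3 km^2

20.3 km^2


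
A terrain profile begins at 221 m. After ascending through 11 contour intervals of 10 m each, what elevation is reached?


elevation = 221 + 11 * 10 = 331 m

331 m


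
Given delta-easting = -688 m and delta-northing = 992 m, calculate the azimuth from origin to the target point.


az = atan2(-688, 992) = -34.7 deg
adjusted to 0-360: 325.3 degrees

325.3 degrees


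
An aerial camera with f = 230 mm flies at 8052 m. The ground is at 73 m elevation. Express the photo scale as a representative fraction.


scale = f / (H - h) = 230 mm / 7979 m = 230 / 7979000 = 1:34691

1:34691


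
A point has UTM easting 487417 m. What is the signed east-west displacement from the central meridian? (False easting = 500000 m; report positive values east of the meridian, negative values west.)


displacement = 487417 - 500000 = -12583 m

-12583 m


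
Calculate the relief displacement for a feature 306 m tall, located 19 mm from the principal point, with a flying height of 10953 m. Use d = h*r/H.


d = h * r / H = 306 * 19 / 10953 = 0.53 mm

0.53 mm


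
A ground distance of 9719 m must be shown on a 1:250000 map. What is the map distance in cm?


map_cm = 9719 * 100 / 250000 = 3.8876 cm ≈ 3.89 cm

3.89 cm


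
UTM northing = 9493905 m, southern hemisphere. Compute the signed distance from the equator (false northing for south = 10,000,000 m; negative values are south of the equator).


For southern: actual = 9493905 - 10000000 = -506095 m

-506095 m


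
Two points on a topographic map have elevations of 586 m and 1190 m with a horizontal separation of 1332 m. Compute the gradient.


gradient = (1190 - 586) / 1332 = 604 / 1332 = 0.4535

0.4535


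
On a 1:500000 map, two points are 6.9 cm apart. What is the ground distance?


ground = 6.9 cm * 500000 / 100 = 34500.0 m = 34.5 km

34.5 km


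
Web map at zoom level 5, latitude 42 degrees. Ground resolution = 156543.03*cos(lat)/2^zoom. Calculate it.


res = 156543.03 * cos(42) / 2^5 = 156543.03 * 0.74314483 / 32 = 3635.44 m/pixel

3635.44 m/pixel


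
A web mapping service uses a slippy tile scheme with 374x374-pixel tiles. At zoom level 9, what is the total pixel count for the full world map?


tiles per axis = 2^9 = 512
total tiles = 512^2 = 262144
pixels per axis = 512 * 374 = 191488
total pixels = 191488^2 = 36667654144

36667654144 pixels


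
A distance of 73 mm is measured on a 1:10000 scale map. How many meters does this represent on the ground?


ground = 73 mm * 10000 / 1000 = 730.0 m

730.0 m


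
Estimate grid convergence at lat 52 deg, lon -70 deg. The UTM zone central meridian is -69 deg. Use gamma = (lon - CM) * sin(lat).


gamma = (-70 - -69) * sin(52) = -1 * 0.788011 = -0.788 degrees

-0.788 degrees


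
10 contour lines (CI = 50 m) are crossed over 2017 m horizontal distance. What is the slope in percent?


elevation change = 10 * 50 = 500 m
slope = 500 / 2017 * 100 = 24.8%

24.8%


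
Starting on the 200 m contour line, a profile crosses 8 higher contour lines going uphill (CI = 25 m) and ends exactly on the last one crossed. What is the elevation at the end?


elevation = 200 + 8 * 25 = 400 m

400 m


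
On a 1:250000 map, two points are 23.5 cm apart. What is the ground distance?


ground = 23.5 cm * 250000 / 100 = 58750.0 m = 58.75 km

58.75 km


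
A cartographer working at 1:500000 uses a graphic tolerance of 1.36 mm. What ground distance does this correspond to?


ground = 1.36 mm * 500000 / 1000 = 680.0 m

680.0 m


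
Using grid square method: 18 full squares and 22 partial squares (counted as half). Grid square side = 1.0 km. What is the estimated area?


effective squares = 18 + 22 * 0.5 = 29.0
area = 29.0 * 1.0 = 29.0 km^2

29.0 km^2


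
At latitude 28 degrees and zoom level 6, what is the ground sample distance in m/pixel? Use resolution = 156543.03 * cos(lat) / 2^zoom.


res = 156543.03 * cos(28) / 2^6 = 156543.03 * 0.88294759 / 64 = 2159.68 m/pixel

2159.68 m/pixel


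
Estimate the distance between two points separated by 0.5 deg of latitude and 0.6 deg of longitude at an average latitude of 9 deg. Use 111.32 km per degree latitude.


dlat_km = 0.5 * 111.32 = 55.66
dlon_km = 0.6 * 111.32 * cos(9) ≈ 65.97
dist = sqrt(55.66^2 + 65.97^2) ≈ 86.3 km

86.3 km


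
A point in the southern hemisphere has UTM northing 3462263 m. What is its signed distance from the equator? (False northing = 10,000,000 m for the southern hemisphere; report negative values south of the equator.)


For southern: actual = 3462263 - 10000000 = -6537737 m

-6537737 m


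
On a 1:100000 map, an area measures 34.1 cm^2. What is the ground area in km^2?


ground_area = 34.1 * (100000/100)^2 = 34100000.0 m^2 = 34.1 km^2

34.1 km^2


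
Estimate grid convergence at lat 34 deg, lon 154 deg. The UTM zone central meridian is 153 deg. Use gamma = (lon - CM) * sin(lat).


gamma = (154 - 153) * sin(34) = 1 * 0.559193 = 0.559 degrees

0.559 degrees


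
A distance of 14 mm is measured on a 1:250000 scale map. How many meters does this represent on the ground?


ground = 14 mm * 250000 / 1000 = 3500.0 m

3500.0 m


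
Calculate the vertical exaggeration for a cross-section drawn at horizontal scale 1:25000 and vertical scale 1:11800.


VE = horizontal_scale / vertical_scale = 25000 / 11800 ≈ 2.1

2.1x


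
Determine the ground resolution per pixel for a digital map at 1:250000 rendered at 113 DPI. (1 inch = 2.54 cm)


pixel_cm = 2.54 / 113 ≈ 0.022478 cm
ground = pixel_cm * 250000 / 100 = 2.54 * 250000 / (113 * 100) = 635000 / 11300 ≈ 56.19 m

56.19 m


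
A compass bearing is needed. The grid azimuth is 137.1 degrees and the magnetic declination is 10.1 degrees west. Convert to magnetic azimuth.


magnetic azimuth = grid azimuth - declination (east +ve)
mag_az = 137.1 - -10.1 = 147.2 degrees

147.2 degrees


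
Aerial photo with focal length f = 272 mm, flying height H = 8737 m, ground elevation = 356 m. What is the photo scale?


scale = f / (H - h) = 272 mm / 8381 m = 272 / 8381000 = 1:30813

1:30813


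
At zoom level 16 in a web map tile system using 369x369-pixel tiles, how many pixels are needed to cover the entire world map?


tiles per axis = 2^16 = 65536
total tiles = 65536^2 = 4294967296
pixels per axis = 65536 * 369 = 24182784
total pixels = 24182784^2 = 584807041990656

584807041990656 pixels


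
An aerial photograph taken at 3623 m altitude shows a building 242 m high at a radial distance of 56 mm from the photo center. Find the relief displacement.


d = h * r / H = 242 * 56 / 3623 = 3.74 mm

3.74 mm


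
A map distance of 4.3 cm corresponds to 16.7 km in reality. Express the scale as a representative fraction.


ground = 16.7 km = 1670000 cm; RF denominator = ground / map = 1670000 / 4.3 ≈ 388372; RF = 1:388372

1:388372


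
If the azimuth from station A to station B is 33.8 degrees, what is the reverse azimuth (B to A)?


back azimuth = (33.8 + 180) mod 360 = 213.8 degrees

213.8 degrees


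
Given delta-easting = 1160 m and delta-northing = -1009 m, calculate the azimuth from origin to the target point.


az = atan2(1160, -1009) = 131.0 deg
adjusted to 0-360: 131.0 degrees

131.0 degrees


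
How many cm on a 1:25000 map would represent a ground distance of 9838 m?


map_cm = 9838 * 100 / 25000 = 39.352 cm ≈ 39.35 cm

39.35 cm


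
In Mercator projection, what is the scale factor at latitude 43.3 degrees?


SF = 1 / cos(43.3) = 1 / 0.727773 = 1.374

1.374


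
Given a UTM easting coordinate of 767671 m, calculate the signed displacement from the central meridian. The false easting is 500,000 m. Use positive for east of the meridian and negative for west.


displacement = 767671 - 500000 = 267671 m

267671 m


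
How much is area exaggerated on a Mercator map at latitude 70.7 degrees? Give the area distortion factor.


area_distortion = 1/cos^2(70.7) = 9.154

9.154


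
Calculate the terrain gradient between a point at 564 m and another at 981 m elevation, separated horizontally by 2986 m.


gradient = (981 - 564) / 2986 = 417 / 2986 = 0.1397

0.1397


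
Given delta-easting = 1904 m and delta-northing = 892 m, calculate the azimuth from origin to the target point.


az = atan2(1904, 892) = 64.9 deg
adjusted to 0-360: 64.9 degrees

64.9 degrees


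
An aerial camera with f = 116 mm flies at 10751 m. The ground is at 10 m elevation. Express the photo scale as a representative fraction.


scale = f / (H - h) = 116 mm / 10741 m = 116 / 10741000 = 1:92595

1:92595


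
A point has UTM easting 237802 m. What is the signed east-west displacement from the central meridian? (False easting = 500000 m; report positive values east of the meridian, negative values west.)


displacement = 237802 - 500000 = -262198 m

-262198 m


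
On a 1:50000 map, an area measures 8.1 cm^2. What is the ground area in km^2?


ground_area = 8.1 * (50000/100)^2 = 2025000.0 m^2 = 2.025 km^2

2.025 km^2


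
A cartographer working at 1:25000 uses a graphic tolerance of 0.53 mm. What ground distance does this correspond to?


ground = 0.53 mm * 25000 / 1000 = 13.25 m

13.25 m


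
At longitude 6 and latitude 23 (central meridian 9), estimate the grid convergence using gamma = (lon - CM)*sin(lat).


gamma = (6 - 9) * sin(23) = -3 * 0.390731 = -1.172 degrees

-1.172 degrees


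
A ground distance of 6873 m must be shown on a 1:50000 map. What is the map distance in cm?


map_cm = 6873 * 100 / 50000 = 13.746 cm ≈ 13.75 cm

13.75 cm


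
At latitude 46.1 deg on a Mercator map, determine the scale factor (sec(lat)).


SF = 1 / cos(46.1) = 1 / 0.693402 = 1.442

1.442


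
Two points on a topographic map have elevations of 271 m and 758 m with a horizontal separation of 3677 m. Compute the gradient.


gradient = (758 - 271) / 3677 = 487 / 3677 = 0.1324

0.1324


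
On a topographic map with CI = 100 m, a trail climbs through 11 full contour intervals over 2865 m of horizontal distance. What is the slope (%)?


elevation change = 11 * 100 = 1100 m
slope = 1100 / 2865 * 100 = 38.4%

38.4%


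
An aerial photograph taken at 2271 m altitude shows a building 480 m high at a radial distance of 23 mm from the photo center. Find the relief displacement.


d = h * r / H = 480 * 23 / 2271 = 4.86 mm

4.86 mm


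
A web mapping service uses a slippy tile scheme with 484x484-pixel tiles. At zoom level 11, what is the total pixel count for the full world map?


tiles per axis = 2^11 = 2048
total tiles = 2048^2 = 4194304
pixels per axis = 2048 * 484 = 991232
total pixels = 991232^2 = 982540877824

982540877824 pixels
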